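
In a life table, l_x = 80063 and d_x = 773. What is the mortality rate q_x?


q_x = d_x / l_x
= 773 / 80063
= 0.0097


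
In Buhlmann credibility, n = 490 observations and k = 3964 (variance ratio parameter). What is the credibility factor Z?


Z = n / (n + k)
= 490 / (490 + 3964)
= 490 / 4454
= 0.11


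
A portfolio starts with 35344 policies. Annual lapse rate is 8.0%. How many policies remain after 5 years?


remaining = initial * (1 - lapse)^years
= 35344 * (1 - 0.08)^5
= 35344 * 0.659082
= 23294.5774


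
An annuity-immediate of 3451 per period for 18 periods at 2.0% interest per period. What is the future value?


FV = PMT * ((1+i)^n - 1) / i
= 3451 * ((1.02)^18 - 1) / 0.02
= 3451 * (1.428246 - 1) / 0.02
= 73893.89


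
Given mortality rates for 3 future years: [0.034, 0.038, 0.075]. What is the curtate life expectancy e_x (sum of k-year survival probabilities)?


e_x = sum_{k=1}^{n} k_p_x
k_p_x values:
  1_p_x = 0.966
  2_p_x = 0.929292
  3_p_x = 0.859595
e_x = 2.7549


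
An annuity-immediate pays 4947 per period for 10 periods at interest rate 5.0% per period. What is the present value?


PV = PMT * (1 - (1+i)^(-n)) / i
= 4947 * (1 - (1+0.05)^(-10)) / 0.05
= 4947 * (1 - 0.613913) / 0.05
= 4947 * 7.721735
= 38199.4227


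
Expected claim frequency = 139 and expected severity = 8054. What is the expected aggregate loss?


E[S] = E[N] * E[X]
= 139 * 8054
= 1.1195e+06


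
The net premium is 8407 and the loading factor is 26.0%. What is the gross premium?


Gross = net * (1 + loading)
= 8407 * (1 + 0.26)
= 8407 * 1.26
= 10592.82


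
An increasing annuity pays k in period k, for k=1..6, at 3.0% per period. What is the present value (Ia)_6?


(Ia)_n = sum_{k=1}^{n} k * v^k, v = 1/(1+i)
v = 0.970874
Sum computed term by term:
(Ia)_6 = 18.4934


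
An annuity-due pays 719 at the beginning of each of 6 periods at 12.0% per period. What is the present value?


PV_due = PMT * (1-(1+i)^(-n))/i * (1+i)
PV_immediate = 2956.1019
PV_due = 2956.1019 * 1.12
= 3310.8341


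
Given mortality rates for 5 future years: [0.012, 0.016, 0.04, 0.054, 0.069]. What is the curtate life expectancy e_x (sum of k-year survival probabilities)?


e_x = sum_{k=1}^{n} k_p_x
k_p_x values:
  1_p_x = 0.988
  2_p_x = 0.972192
  3_p_x = 0.933304
  4_p_x = 0.882906
  5_p_x = 0.821985
e_x = 4.5984


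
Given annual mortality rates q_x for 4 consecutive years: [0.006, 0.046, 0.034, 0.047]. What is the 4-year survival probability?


p_k = 1 - q_k for each year
Survival = product of (1 - q_k)
= 0.994 * 0.954 * 0.966 * 0.953
= 0.873


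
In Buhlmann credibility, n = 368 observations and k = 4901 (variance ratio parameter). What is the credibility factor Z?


Z = n / (n + k)
= 368 / (368 + 4901)
= 368 / 5269
= 0.0698


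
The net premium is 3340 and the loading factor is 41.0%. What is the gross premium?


Gross = net * (1 + loading)
= 3340 * (1 + 0.41)
= 3340 * 1.41
= 4709.4


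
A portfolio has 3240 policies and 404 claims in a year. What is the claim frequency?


frequency = claims / policies
= 404 / 3240
= 0.1247


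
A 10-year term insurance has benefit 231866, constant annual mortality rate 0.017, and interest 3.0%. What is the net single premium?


NSP = benefit * sum_{k=0}^{n-1} k_p_x * q * v^(k+1)
With constant q=0.017, v=0.970874
Sum = 0.13497
NSP = 231866 * 0.13497
= 31294.8413


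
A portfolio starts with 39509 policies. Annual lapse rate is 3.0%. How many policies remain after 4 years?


remaining = initial * (1 - lapse)^years
= 39509 * (1 - 0.03)^4
= 39509 * 0.885293
= 34977.0336


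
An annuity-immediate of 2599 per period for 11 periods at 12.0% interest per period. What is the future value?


FV = PMT * ((1+i)^n - 1) / i
= 2599 * ((1.12)^11 - 1) / 0.12
= 2599 * (3.47855 - 1) / 0.12
= 53681.2619


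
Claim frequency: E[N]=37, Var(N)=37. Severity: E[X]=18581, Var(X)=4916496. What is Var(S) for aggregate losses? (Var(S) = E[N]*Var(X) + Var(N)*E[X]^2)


Var(S) = E[N]*Var(X) + Var(N)*E[X]^2
= 37*4916496 + 37*18581^2
= 181910352 + 12774381757
= 1.2956e+10


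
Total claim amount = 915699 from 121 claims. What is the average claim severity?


severity = total / number
= 915699 / 121
= 7567.7603


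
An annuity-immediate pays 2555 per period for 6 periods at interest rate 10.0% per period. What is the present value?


PV = PMT * (1 - (1+i)^(-n)) / i
= 2555 * (1 - (1+0.1)^(-6)) / 0.1
= 2555 * (1 - 0.564474) / 0.1
= 2555 * 4.355261
= 11127.6911


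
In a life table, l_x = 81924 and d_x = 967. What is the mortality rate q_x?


q_x = d_x / l_x
= 967 / 81924
= 0.0118


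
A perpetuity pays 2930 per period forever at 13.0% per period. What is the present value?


PV = PMT / i
= 2930 / 0.13
= 22538.4615


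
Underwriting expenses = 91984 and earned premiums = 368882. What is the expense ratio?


Expense ratio = expenses / premiums
= 91984 / 368882
= 0.2494


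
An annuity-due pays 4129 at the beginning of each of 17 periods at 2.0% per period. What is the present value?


PV_due = PMT * (1-(1+i)^(-n))/i * (1+i)
PV_immediate = 59011.139
PV_due = 59011.139 * 1.02
= 60191.3618


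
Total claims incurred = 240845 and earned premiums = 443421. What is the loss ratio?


Loss ratio = claims / premiums
= 240845 / 443421
= 0.5432


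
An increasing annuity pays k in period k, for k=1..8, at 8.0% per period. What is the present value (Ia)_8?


(Ia)_n = sum_{k=1}^{n} k * v^k, v = 1/(1+i)
v = 0.925926
Sum computed term by term:
(Ia)_8 = 23.5527


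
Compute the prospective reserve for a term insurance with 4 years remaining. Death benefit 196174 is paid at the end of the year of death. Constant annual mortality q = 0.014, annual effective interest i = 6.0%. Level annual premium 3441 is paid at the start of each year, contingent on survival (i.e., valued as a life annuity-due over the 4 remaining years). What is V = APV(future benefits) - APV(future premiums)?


v = 1/(1+i) = 0.943396
APV(future benefits) per unit = sum_{k=0}^{3} k_p_x * q * v^(k+1) = 0.047551
APV(future benefits) = 196174 * 0.047551 = 9328.2603
Life annuity-due factor ä_{x:4} = sum_{k=0}^{3} k_p_x * v^k = 3.600286
APV(future premiums) = 3441 * 3.600286 = 12388.5852
V = 9328.2603 - 12388.5852
= -3060.3249


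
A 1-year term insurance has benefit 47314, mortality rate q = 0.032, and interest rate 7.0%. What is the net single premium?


NSP = benefit * q * v
v = 1/(1+i) = 0.934579
NSP = 47314 * 0.032 * 0.934579
= 1414.9981


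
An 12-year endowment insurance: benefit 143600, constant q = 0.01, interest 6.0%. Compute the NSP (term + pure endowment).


Term component = 11477.6172
Pure endowment = 12_p_x * v^12 * benefit = 0.886385 * 0.496969 * 143600 = 63256.6796
NSP = 74734.2968


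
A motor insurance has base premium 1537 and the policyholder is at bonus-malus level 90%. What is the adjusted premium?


adjusted = base * BM_level / 100
= 1537 * 90 / 100
= 1537 * 0.9
= 1383.3


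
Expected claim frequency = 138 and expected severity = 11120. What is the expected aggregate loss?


E[S] = E[N] * E[X]
= 138 * 11120
= 1.5346e+06


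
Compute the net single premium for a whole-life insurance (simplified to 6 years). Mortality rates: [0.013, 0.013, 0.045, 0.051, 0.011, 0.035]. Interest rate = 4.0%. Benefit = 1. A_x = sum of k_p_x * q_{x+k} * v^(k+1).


v = 0.961538
Year 0: k_p_x=1.0, q=0.013, term=0.0125
Year 1: k_p_x=0.987, q=0.013, term=0.011863
Year 2: k_p_x=0.974169, q=0.045, term=0.038971
Year 3: k_p_x=0.930331, q=0.051, term=0.040558
Year 4: k_p_x=0.882884, q=0.011, term=0.007982
Year 5: k_p_x=0.873173, q=0.035, term=0.024153
A_x = 0.136


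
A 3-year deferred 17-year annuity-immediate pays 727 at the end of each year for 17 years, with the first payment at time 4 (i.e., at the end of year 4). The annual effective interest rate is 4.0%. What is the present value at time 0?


PV at time 3 of the 17-year annuity-immediate:
a_n = 727 * (1-(1+0.04)^(-17))/0.04 = 8844.4413
Discount back 3 years to time 0:
PV = 8844.4413 * (1+0.04)^(-3)
= 8844.4413 * 0.888996
= 7862.6761


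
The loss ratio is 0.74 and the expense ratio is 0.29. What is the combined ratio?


Combined ratio = loss ratio + expense ratio
= 0.74 + 0.29
= 1.03


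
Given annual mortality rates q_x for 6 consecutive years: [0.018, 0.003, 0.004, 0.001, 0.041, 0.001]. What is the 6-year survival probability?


p_k = 1 - q_k for each year
Survival = product of (1 - q_k)
= 0.982 * 0.997 * 0.996 * 0.999 * 0.959 * 0.999
= 0.9333


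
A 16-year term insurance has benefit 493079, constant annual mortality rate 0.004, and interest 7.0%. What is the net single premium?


NSP = benefit * sum_{k=0}^{n-1} k_p_x * q * v^(k+1)
With constant q=0.004, v=0.934579
Sum = 0.036881
NSP = 493079 * 0.036881
= 18185.4473


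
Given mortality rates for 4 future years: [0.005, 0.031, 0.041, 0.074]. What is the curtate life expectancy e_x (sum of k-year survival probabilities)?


e_x = sum_{k=1}^{n} k_p_x
k_p_x values:
  1_p_x = 0.995
  2_p_x = 0.964155
  3_p_x = 0.924625
  4_p_x = 0.856202
e_x = 3.74


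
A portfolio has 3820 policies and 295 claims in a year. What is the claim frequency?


frequency = claims / policies
= 295 / 3820
= 0.0772


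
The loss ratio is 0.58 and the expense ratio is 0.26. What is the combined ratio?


Combined ratio = loss ratio + expense ratio
= 0.58 + 0.26
= 0.84


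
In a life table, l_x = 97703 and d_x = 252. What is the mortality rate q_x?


q_x = d_x / l_x
= 252 / 97703
= 0.0026


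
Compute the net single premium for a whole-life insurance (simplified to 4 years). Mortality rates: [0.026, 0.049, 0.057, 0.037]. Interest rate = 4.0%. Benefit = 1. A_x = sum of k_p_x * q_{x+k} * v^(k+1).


v = 0.961538
Year 0: k_p_x=1.0, q=0.026, term=0.025
Year 1: k_p_x=0.974, q=0.049, term=0.044125
Year 2: k_p_x=0.926274, q=0.057, term=0.046937
Year 3: k_p_x=0.873476, q=0.037, term=0.027626
A_x = 0.1437


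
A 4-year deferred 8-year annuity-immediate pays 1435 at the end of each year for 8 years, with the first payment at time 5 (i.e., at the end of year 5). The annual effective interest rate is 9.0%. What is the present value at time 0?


PV at time 4 of the 8-year annuity-immediate:
a_n = 1435 * (1-(1+0.09)^(-8))/0.09 = 7942.4654
Discount back 4 years to time 0:
PV = 7942.4654 * (1+0.09)^(-4)
= 7942.4654 * 0.708425
= 5626.6427


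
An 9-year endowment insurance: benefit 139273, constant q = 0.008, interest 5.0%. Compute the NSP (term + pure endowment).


Term component = 7690.6578
Pure endowment = 9_p_x * v^9 * benefit = 0.930262 * 0.644609 * 139273 = 83515.7313
NSP = 91206.3891


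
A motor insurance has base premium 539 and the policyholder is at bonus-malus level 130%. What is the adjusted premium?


adjusted = base * BM_level / 100
= 539 * 130 / 100
= 539 * 1.3
= 700.7


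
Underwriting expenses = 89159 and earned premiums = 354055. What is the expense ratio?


Expense ratio = expenses / premiums
= 89159 / 354055
= 0.2518


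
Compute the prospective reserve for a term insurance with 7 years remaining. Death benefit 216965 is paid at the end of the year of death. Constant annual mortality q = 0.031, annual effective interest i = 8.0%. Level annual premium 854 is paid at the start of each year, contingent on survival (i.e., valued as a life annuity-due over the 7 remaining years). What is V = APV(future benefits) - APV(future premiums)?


v = 1/(1+i) = 0.925926
APV(future benefits) per unit = sum_{k=0}^{6} k_p_x * q * v^(k+1) = 0.14856
APV(future benefits) = 216965 * 0.14856 = 32232.3713
Life annuity-due factor ä_{x:7} = sum_{k=0}^{6} k_p_x * v^k = 5.175647
APV(future premiums) = 854 * 5.175647 = 4420.0024
V = 32232.3713 - 4420.0024
= 27812.3688


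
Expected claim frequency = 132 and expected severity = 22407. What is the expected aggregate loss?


E[S] = E[N] * E[X]
= 132 * 22407
= 2.9577e+06


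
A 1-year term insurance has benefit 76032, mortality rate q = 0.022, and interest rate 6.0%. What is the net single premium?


NSP = benefit * q * v
v = 1/(1+i) = 0.943396
NSP = 76032 * 0.022 * 0.943396
= 1578.0226


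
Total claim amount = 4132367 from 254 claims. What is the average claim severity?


severity = total / number
= 4132367 / 254
= 16269.1614


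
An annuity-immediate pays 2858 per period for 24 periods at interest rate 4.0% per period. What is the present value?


PV = PMT * (1 - (1+i)^(-n)) / i
= 2858 * (1 - (1+0.04)^(-24)) / 0.04
= 2858 * (1 - 0.390121) / 0.04
= 2858 * 15.246963
= 43575.8207


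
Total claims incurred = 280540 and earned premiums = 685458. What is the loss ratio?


Loss ratio = claims / premiums
= 280540 / 685458
= 0.4093


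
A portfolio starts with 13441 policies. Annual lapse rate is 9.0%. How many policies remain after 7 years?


remaining = initial * (1 - lapse)^years
= 13441 * (1 - 0.09)^7
= 13441 * 0.516761
= 6945.7849


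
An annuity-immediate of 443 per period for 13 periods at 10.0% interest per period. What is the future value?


FV = PMT * ((1+i)^n - 1) / i
= 443 * ((1.1)^13 - 1) / 0.1
= 443 * (3.452271 - 1) / 0.1
= 10863.5615


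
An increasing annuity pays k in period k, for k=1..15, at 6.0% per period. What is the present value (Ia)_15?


(Ia)_n = sum_{k=1}^{n} k * v^k, v = 1/(1+i)
v = 0.943396
Sum computed term by term:
(Ia)_15 = 67.2668


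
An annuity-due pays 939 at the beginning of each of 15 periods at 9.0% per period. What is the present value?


PV_due = PMT * (1-(1+i)^(-n))/i * (1+i)
PV_immediate = 7568.9864
PV_due = 7568.9864 * 1.09
= 8250.1952


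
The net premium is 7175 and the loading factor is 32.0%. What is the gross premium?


Gross = net * (1 + loading)
= 7175 * (1 + 0.32)
= 7175 * 1.32
= 9471.0


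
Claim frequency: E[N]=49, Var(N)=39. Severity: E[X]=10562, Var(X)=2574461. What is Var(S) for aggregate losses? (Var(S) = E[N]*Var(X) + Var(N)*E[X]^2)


Var(S) = E[N]*Var(X) + Var(N)*E[X]^2
= 49*2574461 + 39*10562^2
= 126148589 + 4350677916
= 4.4768e+09


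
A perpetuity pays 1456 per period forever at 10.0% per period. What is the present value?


PV = PMT / i
= 1456 / 0.1
= 14560.0


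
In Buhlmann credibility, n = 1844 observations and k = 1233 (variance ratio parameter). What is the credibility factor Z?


Z = n / (n + k)
= 1844 / (1844 + 1233)
= 1844 / 3077
= 0.5993


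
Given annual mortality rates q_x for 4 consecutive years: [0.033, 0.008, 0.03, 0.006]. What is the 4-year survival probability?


p_k = 1 - q_k for each year
Survival = product of (1 - q_k)
= 0.967 * 0.992 * 0.97 * 0.994
= 0.9249


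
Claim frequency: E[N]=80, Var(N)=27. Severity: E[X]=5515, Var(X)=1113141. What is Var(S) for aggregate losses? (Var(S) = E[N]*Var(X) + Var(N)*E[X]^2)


Var(S) = E[N]*Var(X) + Var(N)*E[X]^2
= 80*1113141 + 27*5515^2
= 89051280 + 821211075
= 9.1026e+08


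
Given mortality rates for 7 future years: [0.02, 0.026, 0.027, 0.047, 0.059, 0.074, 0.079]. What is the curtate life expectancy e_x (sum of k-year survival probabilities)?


e_x = sum_{k=1}^{n} k_p_x
k_p_x values:
  1_p_x = 0.98
  2_p_x = 0.95452
  3_p_x = 0.928748
  4_p_x = 0.885097
  5_p_x = 0.832876
  6_p_x = 0.771243
  7_p_x = 0.710315
e_x = 6.0628


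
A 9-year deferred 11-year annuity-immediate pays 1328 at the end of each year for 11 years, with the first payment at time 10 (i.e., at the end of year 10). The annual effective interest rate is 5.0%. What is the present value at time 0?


PV at time 9 of the 11-year annuity-immediate:
a_n = 1328 * (1-(1+0.05)^(-11))/0.05 = 11030.9181
Discount back 9 years to time 0:
PV = 11030.9181 * (1+0.05)^(-9)
= 11030.9181 * 0.644609
= 7110.6281


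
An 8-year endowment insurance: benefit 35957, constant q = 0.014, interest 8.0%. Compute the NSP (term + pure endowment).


Term component = 2770.6052
Pure endowment = 8_p_x * v^8 * benefit = 0.893337 * 0.540269 * 35957 = 17354.3649
NSP = 20124.9702


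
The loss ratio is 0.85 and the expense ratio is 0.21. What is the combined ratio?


Combined ratio = loss ratio + expense ratio
= 0.85 + 0.21
= 1.06


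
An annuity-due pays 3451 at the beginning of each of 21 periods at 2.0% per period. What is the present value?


PV_due = PMT * (1-(1+i)^(-n))/i * (1+i)
PV_immediate = 58705.6828
PV_due = 58705.6828 * 1.02
= 59879.7965


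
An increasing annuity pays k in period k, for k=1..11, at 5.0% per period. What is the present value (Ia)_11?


(Ia)_n = sum_{k=1}^{n} k * v^k, v = 1/(1+i)
v = 0.952381
Sum computed term by term:
(Ia)_11 = 45.8053


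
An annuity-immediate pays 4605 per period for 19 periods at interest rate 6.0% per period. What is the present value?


PV = PMT * (1 - (1+i)^(-n)) / i
= 4605 * (1 - (1+0.06)^(-19)) / 0.06
= 4605 * (1 - 0.330513) / 0.06
= 4605 * 11.158116
= 51383.1264


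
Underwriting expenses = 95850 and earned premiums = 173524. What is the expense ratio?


Expense ratio = expenses / premiums
= 95850 / 173524
= 0.5524


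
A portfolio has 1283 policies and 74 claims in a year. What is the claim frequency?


frequency = claims / policies
= 74 / 1283
= 0.0577


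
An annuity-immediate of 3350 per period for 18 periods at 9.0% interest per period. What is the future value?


FV = PMT * ((1+i)^n - 1) / i
= 3350 * ((1.09)^18 - 1) / 0.09
= 3350 * (4.71712 - 1) / 0.09
= 138359.4822


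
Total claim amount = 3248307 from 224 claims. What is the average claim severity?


severity = total / number
= 3248307 / 224
= 14501.3705


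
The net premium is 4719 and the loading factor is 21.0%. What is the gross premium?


Gross = net * (1 + loading)
= 4719 * (1 + 0.21)
= 4719 * 1.21
= 5709.99


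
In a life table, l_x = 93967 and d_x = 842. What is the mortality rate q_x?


q_x = d_x / l_x
= 842 / 93967
= 0.009


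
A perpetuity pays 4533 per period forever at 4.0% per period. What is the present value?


PV = PMT / i
= 4533 / 0.04
= 113325.0


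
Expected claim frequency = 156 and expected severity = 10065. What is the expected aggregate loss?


E[S] = E[N] * E[X]
= 156 * 10065
= 1.5701e+06


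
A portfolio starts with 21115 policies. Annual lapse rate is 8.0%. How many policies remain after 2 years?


remaining = initial * (1 - lapse)^years
= 21115 * (1 - 0.08)^2
= 21115 * 0.8464
= 17871.736


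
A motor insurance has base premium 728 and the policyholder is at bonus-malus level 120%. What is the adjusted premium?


adjusted = base * BM_level / 100
= 728 * 120 / 100
= 728 * 1.2
= 873.6


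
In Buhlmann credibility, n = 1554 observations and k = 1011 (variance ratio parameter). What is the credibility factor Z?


Z = n / (n + k)
= 1554 / (1554 + 1011)
= 1554 / 2565
= 0.6058


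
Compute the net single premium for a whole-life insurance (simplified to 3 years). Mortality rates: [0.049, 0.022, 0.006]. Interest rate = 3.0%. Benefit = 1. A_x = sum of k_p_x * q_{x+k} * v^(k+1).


v = 0.970874
Year 0: k_p_x=1.0, q=0.049, term=0.047573
Year 1: k_p_x=0.951, q=0.022, term=0.019721
Year 2: k_p_x=0.930078, q=0.006, term=0.005107
A_x = 0.0724


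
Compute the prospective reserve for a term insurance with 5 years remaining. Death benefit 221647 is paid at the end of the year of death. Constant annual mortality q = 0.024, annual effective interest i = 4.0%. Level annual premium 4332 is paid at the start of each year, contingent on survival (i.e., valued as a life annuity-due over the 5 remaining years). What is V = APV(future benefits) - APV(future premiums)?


v = 1/(1+i) = 0.961538
APV(future benefits) per unit = sum_{k=0}^{4} k_p_x * q * v^(k+1) = 0.102031
APV(future benefits) = 221647 * 0.102031 = 22614.819
Life annuity-due factor ä_{x:5} = sum_{k=0}^{4} k_p_x * v^k = 4.421334
APV(future premiums) = 4332 * 4.421334 = 19153.2203
V = 22614.819 - 19153.2203
= 3461.5987


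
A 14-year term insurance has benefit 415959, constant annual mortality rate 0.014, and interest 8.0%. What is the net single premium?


NSP = benefit * sum_{k=0}^{n-1} k_p_x * q * v^(k+1)
With constant q=0.014, v=0.925926
Sum = 0.107312
NSP = 415959 * 0.107312
= 44637.439


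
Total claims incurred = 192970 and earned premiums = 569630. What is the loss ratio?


Loss ratio = claims / premiums
= 192970 / 569630
= 0.3388


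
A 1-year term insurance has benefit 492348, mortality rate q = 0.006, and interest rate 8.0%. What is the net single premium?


NSP = benefit * q * v
v = 1/(1+i) = 0.925926
NSP = 492348 * 0.006 * 0.925926
= 2735.2667


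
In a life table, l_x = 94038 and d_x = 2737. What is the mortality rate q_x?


q_x = d_x / l_x
= 2737 / 94038
= 0.0291


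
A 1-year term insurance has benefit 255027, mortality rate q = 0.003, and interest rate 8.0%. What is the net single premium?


NSP = benefit * q * v
v = 1/(1+i) = 0.925926
NSP = 255027 * 0.003 * 0.925926
= 708.4083


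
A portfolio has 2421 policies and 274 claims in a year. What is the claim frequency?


frequency = claims / policies
= 274 / 2421
= 0.1132


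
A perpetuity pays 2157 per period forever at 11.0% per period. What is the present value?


PV = PMT / i
= 2157 / 0.11
= 19609.0909


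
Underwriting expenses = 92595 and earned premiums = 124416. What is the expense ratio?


Expense ratio = expenses / premiums
= 92595 / 124416
= 0.7442


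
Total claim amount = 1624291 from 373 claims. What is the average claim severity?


severity = total / number
= 1624291 / 373
= 4354.6676


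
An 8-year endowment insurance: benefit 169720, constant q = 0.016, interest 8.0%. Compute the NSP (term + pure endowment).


Term component = 14854.3007
Pure endowment = 8_p_x * v^8 * benefit = 0.878943 * 0.540269 * 169720 = 80594.1959
NSP = 95448.4966


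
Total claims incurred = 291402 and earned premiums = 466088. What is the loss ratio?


Loss ratio = claims / premiums
= 291402 / 466088
= 0.6252


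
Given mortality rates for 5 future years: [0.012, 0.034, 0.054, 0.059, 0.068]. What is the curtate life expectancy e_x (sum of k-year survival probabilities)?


e_x = sum_{k=1}^{n} k_p_x
k_p_x values:
  1_p_x = 0.988
  2_p_x = 0.954408
  3_p_x = 0.90287
  4_p_x = 0.849601
  5_p_x = 0.791828
e_x = 4.4867


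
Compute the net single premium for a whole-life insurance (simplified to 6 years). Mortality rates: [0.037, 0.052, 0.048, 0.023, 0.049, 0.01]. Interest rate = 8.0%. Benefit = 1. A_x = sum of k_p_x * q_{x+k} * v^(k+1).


v = 0.925926
Year 0: k_p_x=1.0, q=0.037, term=0.034259
Year 1: k_p_x=0.963, q=0.052, term=0.042932
Year 2: k_p_x=0.912924, q=0.048, term=0.034786
Year 3: k_p_x=0.869104, q=0.023, term=0.014693
Year 4: k_p_x=0.849114, q=0.049, term=0.028317
Year 5: k_p_x=0.807508, q=0.01, term=0.005089
A_x = 0.1601


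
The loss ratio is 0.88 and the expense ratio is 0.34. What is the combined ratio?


Combined ratio = loss ratio + expense ratio
= 0.88 + 0.34
= 1.22


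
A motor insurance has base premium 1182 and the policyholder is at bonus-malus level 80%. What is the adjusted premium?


adjusted = base * BM_level / 100
= 1182 * 80 / 100
= 1182 * 0.8
= 945.6


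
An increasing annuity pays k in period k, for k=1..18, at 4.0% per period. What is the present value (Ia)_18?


(Ia)_n = sum_{k=1}^{n} k * v^k, v = 1/(1+i)
v = 0.961538
Sum computed term by term:
(Ia)_18 = 107.0091


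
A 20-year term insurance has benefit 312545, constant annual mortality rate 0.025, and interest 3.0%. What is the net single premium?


NSP = benefit * sum_{k=0}^{n-1} k_p_x * q * v^(k+1)
With constant q=0.025, v=0.970874
Sum = 0.302867
NSP = 312545 * 0.302867
= 94659.4307


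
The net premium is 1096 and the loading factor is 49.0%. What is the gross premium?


Gross = net * (1 + loading)
= 1096 * (1 + 0.49)
= 1096 * 1.49
= 1633.04


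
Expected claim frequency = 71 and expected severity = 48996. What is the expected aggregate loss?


E[S] = E[N] * E[X]
= 71 * 48996
= 3.4787e+06


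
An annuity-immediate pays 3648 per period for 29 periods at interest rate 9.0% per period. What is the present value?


PV = PMT * (1 - (1+i)^(-n)) / i
= 3648 * (1 - (1+0.09)^(-29)) / 0.09
= 3648 * (1 - 0.082155) / 0.09
= 3648 * 10.198283
= 37203.336


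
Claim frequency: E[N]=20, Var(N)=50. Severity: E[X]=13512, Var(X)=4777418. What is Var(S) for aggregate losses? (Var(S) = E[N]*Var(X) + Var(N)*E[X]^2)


Var(S) = E[N]*Var(X) + Var(N)*E[X]^2
= 20*4777418 + 50*13512^2
= 95548360 + 9128707200
= 9.2243e+09


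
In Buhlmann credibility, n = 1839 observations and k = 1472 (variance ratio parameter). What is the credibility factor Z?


Z = n / (n + k)
= 1839 / (1839 + 1472)
= 1839 / 3311
= 0.5554


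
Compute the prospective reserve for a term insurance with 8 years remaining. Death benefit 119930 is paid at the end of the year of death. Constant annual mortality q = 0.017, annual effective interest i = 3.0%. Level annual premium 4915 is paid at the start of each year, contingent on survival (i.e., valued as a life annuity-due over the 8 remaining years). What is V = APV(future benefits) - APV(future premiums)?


v = 1/(1+i) = 0.970874
APV(future benefits) per unit = sum_{k=0}^{7} k_p_x * q * v^(k+1) = 0.11277
APV(future benefits) = 119930 * 0.11277 = 13524.4747
Life annuity-due factor ä_{x:8} = sum_{k=0}^{7} k_p_x * v^k = 6.832519
APV(future premiums) = 4915 * 6.832519 = 33581.8329
V = 13524.4747 - 33581.8329
= -20057.3582


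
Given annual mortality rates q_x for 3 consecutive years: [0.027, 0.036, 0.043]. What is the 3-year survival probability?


p_k = 1 - q_k for each year
Survival = product of (1 - q_k)
= 0.973 * 0.964 * 0.957
= 0.8976


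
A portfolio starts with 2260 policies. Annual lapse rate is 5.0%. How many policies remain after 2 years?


remaining = initial * (1 - lapse)^years
= 2260 * (1 - 0.05)^2
= 2260 * 0.9025
= 2039.65


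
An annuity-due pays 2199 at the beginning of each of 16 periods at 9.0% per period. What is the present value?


PV_due = PMT * (1-(1+i)^(-n))/i * (1+i)
PV_immediate = 18279.3155
PV_due = 18279.3155 * 1.09
= 19924.4539


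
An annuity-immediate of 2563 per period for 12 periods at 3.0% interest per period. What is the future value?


FV = PMT * ((1+i)^n - 1) / i
= 2563 * ((1.03)^12 - 1) / 0.03
= 2563 * (1.425761 - 1) / 0.03
= 36374.1718


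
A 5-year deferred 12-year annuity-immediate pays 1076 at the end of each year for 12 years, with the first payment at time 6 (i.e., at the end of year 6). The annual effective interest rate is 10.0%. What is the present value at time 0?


PV at time 5 of the 12-year annuity-immediate:
a_n = 1076 * (1-(1+0.1)^(-12))/0.1 = 7331.5324
Discount back 5 years to time 0:
PV = 7331.5324 * (1+0.1)^(-5)
= 7331.5324 * 0.620921
= 4552.3048


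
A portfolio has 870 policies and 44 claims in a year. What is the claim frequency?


frequency = claims / policies
= 44 / 870
= 0.0506


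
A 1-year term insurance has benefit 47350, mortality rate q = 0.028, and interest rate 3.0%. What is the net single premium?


NSP = benefit * q * v
v = 1/(1+i) = 0.970874
NSP = 47350 * 0.028 * 0.970874
= 1287.1845


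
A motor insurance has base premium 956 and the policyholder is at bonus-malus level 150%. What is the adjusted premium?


adjusted = base * BM_level / 100
= 956 * 150 / 100
= 956 * 1.5
= 1434.0


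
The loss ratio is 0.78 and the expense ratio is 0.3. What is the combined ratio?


Combined ratio = loss ratio + expense ratio
= 0.78 + 0.3
= 1.08


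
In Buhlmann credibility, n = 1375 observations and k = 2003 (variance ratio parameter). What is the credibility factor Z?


Z = n / (n + k)
= 1375 / (1375 + 2003)
= 1375 / 3378
= 0.407


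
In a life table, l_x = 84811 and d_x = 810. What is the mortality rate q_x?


q_x = d_x / l_x
= 810 / 84811
= 0.0096


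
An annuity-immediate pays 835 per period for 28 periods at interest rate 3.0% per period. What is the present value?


PV = PMT * (1 - (1+i)^(-n)) / i
= 835 * (1 - (1+0.03)^(-28)) / 0.03
= 835 * (1 - 0.437077) / 0.03
= 835 * 18.764108
= 15668.0304


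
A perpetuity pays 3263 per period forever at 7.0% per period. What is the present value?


PV = PMT / i
= 3263 / 0.07
= 46614.2857


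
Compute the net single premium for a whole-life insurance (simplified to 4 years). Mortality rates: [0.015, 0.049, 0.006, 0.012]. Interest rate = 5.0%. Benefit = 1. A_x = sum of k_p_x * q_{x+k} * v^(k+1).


v = 0.952381
Year 0: k_p_x=1.0, q=0.015, term=0.014286
Year 1: k_p_x=0.985, q=0.049, term=0.043778
Year 2: k_p_x=0.936735, q=0.006, term=0.004855
Year 3: k_p_x=0.931115, q=0.012, term=0.009192
A_x = 0.0721


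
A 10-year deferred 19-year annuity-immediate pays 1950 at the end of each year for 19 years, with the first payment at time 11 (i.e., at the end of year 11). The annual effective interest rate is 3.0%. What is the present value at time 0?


PV at time 10 of the 19-year annuity-immediate:
a_n = 1950 * (1-(1+0.03)^(-19))/0.03 = 27931.4083
Discount back 10 years to time 0:
PV = 27931.4083 * (1+0.03)^(-10)
= 27931.4083 * 0.744094
= 20783.5909


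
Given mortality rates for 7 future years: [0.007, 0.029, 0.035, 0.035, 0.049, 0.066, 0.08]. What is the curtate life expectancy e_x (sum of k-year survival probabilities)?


e_x = sum_{k=1}^{n} k_p_x
k_p_x values:
  1_p_x = 0.993
  2_p_x = 0.964203
  3_p_x = 0.930456
  4_p_x = 0.89789
  5_p_x = 0.853893
  6_p_x = 0.797536
  7_p_x = 0.733733
e_x = 6.1707


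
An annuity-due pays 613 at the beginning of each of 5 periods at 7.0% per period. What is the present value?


PV_due = PMT * (1-(1+i)^(-n))/i * (1+i)
PV_immediate = 2513.421
PV_due = 2513.421 * 1.07
= 2689.3605


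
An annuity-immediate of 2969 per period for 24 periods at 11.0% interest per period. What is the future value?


FV = PMT * ((1+i)^n - 1) / i
= 2969 * ((1.11)^24 - 1) / 0.11
= 2969 * (12.239157 - 1) / 0.11
= 303355.0535


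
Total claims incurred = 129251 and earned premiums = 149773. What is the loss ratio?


Loss ratio = claims / premiums
= 129251 / 149773
= 0.863


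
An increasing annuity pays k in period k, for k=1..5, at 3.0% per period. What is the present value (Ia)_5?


(Ia)_n = sum_{k=1}^{n} k * v^k, v = 1/(1+i)
v = 0.970874
Sum computed term by term:
(Ia)_5 = 13.4685


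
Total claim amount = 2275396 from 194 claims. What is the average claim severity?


severity = total / number
= 2275396 / 194
= 11728.8454


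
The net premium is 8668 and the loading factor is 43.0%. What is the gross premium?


Gross = net * (1 + loading)
= 8668 * (1 + 0.43)
= 8668 * 1.43
= 12395.24


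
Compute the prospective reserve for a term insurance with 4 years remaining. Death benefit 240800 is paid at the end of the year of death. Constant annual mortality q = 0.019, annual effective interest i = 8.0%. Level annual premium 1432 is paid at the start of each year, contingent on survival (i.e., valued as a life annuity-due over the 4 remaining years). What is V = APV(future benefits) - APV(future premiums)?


v = 1/(1+i) = 0.925926
APV(future benefits) per unit = sum_{k=0}^{3} k_p_x * q * v^(k+1) = 0.061272
APV(future benefits) = 240800 * 0.061272 = 14754.3458
Life annuity-due factor ä_{x:4} = sum_{k=0}^{3} k_p_x * v^k = 3.482841
APV(future premiums) = 1432 * 3.482841 = 4987.4281
V = 14754.3458 - 4987.4281
= 9766.9177


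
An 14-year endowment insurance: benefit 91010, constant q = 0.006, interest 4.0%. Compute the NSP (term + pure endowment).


Term component = 5569.642
Pure endowment = 14_p_x * v^14 * benefit = 0.919199 * 0.577475 * 91010 = 48309.4114
NSP = 53879.0534


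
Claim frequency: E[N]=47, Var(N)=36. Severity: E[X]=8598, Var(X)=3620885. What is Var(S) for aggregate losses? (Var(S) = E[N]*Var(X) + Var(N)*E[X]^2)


Var(S) = E[N]*Var(X) + Var(N)*E[X]^2
= 47*3620885 + 36*8598^2
= 170181595 + 2661321744
= 2.8315e+09


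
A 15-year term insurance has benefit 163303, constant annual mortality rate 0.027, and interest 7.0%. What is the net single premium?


NSP = benefit * sum_{k=0}^{n-1} k_p_x * q * v^(k+1)
With constant q=0.027, v=0.934579
Sum = 0.211435
NSP = 163303 * 0.211435
= 34527.9411


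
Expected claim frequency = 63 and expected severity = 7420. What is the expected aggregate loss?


E[S] = E[N] * E[X]
= 63 * 7420
= 467460


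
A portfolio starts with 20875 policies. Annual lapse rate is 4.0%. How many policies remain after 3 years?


remaining = initial * (1 - lapse)^years
= 20875 * (1 - 0.04)^3
= 20875 * 0.884736
= 18468.864


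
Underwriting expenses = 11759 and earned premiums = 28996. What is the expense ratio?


Expense ratio = expenses / premiums
= 11759 / 28996
= 0.4055


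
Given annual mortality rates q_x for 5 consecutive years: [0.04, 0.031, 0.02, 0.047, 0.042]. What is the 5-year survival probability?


p_k = 1 - q_k for each year
Survival = product of (1 - q_k)
= 0.96 * 0.969 * 0.98 * 0.953 * 0.958
= 0.8323


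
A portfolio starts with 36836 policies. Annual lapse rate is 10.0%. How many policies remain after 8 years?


remaining = initial * (1 - lapse)^years
= 36836 * (1 - 0.1)^8
= 36836 * 0.430467
= 15856.6901


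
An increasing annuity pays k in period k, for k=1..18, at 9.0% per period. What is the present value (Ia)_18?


(Ia)_n = sum_{k=1}^{n} k * v^k, v = 1/(1+i)
v = 0.917431
Sum computed term by term:
(Ia)_18 = 63.6416


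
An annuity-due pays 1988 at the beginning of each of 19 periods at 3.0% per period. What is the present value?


PV_due = PMT * (1-(1+i)^(-n))/i * (1+i)
PV_immediate = 28475.7126
PV_due = 28475.7126 * 1.03
= 29329.984


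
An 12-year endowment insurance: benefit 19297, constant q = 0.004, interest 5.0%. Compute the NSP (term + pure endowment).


Term component = 670.8359
Pure endowment = 12_p_x * v^12 * benefit = 0.953042 * 0.556837 * 19297 = 10240.7147
NSP = 10911.5507


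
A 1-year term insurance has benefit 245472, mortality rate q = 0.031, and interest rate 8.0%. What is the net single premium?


NSP = benefit * q * v
v = 1/(1+i) = 0.925926
NSP = 245472 * 0.031 * 0.925926
= 7045.9556


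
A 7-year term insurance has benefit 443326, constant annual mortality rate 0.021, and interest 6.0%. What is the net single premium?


NSP = benefit * sum_{k=0}^{n-1} k_p_x * q * v^(k+1)
With constant q=0.021, v=0.943396
Sum = 0.110641
NSP = 443326 * 0.110641
= 49050.0484


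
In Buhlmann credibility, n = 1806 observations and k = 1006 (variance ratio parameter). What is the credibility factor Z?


Z = n / (n + k)
= 1806 / (1806 + 1006)
= 1806 / 2812
= 0.6422


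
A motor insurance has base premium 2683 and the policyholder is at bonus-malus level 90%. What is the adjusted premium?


adjusted = base * BM_level / 100
= 2683 * 90 / 100
= 2683 * 0.9
= 2414.7


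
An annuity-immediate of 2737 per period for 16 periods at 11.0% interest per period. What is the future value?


FV = PMT * ((1+i)^n - 1) / i
= 2737 * ((1.11)^16 - 1) / 0.11
= 2737 * (5.310894 - 1) / 0.11
= 107262.889


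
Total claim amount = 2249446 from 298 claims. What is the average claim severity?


severity = total / number
= 2249446 / 298
= 7548.4765


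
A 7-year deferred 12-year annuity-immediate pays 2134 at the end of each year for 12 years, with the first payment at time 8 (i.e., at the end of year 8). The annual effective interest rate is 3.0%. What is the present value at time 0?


PV at time 7 of the 12-year annuity-immediate:
a_n = 2134 * (1-(1+0.03)^(-12))/0.03 = 21241.8445
Discount back 7 years to time 0:
PV = 21241.8445 * (1+0.03)^(-7)
= 21241.8445 * 0.813092
= 17271.5635


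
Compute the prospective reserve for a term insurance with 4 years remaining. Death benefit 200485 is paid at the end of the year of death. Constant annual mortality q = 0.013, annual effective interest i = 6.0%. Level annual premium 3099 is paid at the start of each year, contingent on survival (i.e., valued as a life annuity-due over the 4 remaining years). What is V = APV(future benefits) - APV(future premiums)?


v = 1/(1+i) = 0.943396
APV(future benefits) per unit = sum_{k=0}^{3} k_p_x * q * v^(k+1) = 0.044218
APV(future benefits) = 200485 * 0.044218 = 8864.9702
Life annuity-due factor ä_{x:4} = sum_{k=0}^{3} k_p_x * v^k = 3.605437
APV(future premiums) = 3099 * 3.605437 = 11173.2492
V = 8864.9702 - 11173.2492
= -2308.279


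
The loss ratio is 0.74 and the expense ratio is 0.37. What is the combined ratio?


Combined ratio = loss ratio + expense ratio
= 0.74 + 0.37
= 1.11


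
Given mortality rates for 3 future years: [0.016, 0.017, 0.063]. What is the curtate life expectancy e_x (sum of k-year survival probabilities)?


e_x = sum_{k=1}^{n} k_p_x
k_p_x values:
  1_p_x = 0.984
  2_p_x = 0.967272
  3_p_x = 0.906334
e_x = 2.8576


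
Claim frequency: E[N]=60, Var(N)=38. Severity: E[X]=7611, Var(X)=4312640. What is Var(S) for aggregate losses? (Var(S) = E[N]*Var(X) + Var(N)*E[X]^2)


Var(S) = E[N]*Var(X) + Var(N)*E[X]^2
= 60*4312640 + 38*7611^2
= 258758400 + 2201238198
= 2.4600e+09


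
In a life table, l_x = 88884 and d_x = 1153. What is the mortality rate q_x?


q_x = d_x / l_x
= 1153 / 88884
= 0.013


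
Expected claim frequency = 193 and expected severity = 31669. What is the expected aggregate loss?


E[S] = E[N] * E[X]
= 193 * 31669
= 6.1121e+06


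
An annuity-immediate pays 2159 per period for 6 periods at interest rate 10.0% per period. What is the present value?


PV = PMT * (1 - (1+i)^(-n)) / i
= 2159 * (1 - (1+0.1)^(-6)) / 0.1
= 2159 * (1 - 0.564474) / 0.1
= 2159 * 4.355261
= 9403.0079


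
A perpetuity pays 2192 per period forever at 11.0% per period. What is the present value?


PV = PMT / i
= 2192 / 0.11
= 19927.2727


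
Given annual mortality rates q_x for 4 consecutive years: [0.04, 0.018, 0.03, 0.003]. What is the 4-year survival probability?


p_k = 1 - q_k for each year
Survival = product of (1 - q_k)
= 0.96 * 0.982 * 0.97 * 0.997
= 0.9117


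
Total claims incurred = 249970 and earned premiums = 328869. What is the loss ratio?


Loss ratio = claims / premiums
= 249970 / 328869
= 0.7601


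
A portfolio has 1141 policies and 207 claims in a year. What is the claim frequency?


frequency = claims / policies
= 207 / 1141
= 0.1814


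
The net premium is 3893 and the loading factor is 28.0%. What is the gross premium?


Gross = net * (1 + loading)
= 3893 * (1 + 0.28)
= 3893 * 1.28
= 4983.04


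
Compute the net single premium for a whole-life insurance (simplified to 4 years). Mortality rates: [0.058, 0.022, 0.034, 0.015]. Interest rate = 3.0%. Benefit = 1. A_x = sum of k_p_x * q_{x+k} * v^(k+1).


v = 0.970874
Year 0: k_p_x=1.0, q=0.058, term=0.056311
Year 1: k_p_x=0.942, q=0.022, term=0.019534
Year 2: k_p_x=0.921276, q=0.034, term=0.028665
Year 3: k_p_x=0.889953, q=0.015, term=0.011861
A_x = 0.1164


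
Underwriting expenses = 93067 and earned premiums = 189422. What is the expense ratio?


Expense ratio = expenses / premiums
= 93067 / 189422
= 0.4913


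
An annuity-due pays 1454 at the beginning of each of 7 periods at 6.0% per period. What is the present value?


PV_due = PMT * (1-(1+i)^(-n))/i * (1+i)
PV_immediate = 8116.7826
PV_due = 8116.7826 * 1.06
= 8603.7896


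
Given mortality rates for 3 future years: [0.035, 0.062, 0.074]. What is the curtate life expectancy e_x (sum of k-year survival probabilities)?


e_x = sum_{k=1}^{n} k_p_x
k_p_x values:
  1_p_x = 0.965
  2_p_x = 0.90517
  3_p_x = 0.838187
e_x = 2.7084


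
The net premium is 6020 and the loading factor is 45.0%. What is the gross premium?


Gross = net * (1 + loading)
= 6020 * (1 + 0.45)
= 6020 * 1.45
= 8729.0


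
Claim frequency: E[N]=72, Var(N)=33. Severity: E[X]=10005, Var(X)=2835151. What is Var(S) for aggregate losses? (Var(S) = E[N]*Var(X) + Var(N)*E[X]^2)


Var(S) = E[N]*Var(X) + Var(N)*E[X]^2
= 72*2835151 + 33*10005^2
= 204130872 + 3303300825
= 3.5074e+09
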